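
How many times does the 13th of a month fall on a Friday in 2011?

1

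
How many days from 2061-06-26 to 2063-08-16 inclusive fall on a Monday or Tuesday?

224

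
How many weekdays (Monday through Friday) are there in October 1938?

1938-10-01 is a Saturday.
The range spans 31 days (inclusive of both endpoints).
31 = 7 × 4 + 3, so there are 4 full weeks plus 3 extra days.
Each full week contributes 5 weekdays (Mon–Fri): 4 × 5 = 20.
The 3 extra days are Sat, Sun, Mon — 1 of them qualifies.
Total: 20 + 1 = 21.

21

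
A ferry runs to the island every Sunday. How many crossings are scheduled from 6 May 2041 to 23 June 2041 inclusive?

6 May 2041 is a Monday.
The range spans 49 days (inclusive of both endpoints).
49 = 7 × 7, so the span is exactly 7 full weeks.
Each full week contributes one Sunday: 7 so far.

7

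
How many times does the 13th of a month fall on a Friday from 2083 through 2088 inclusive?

Friday-the-13ths by year:
2083: Aug
2084: Oct
2085: Apr, Jul
2086: Sep, Dec
2087: Jun
2088: Feb, Aug

9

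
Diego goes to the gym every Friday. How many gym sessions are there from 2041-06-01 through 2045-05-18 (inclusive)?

2041-06-01 is a Saturday.
That's 1448 days from start to end, counting both.
1448 = 7 × 206 + 6, so there are 206 full weeks plus 6 extra days.
Each full week contributes one Friday: 206 so far.
The 6 extra days are Sat, Sun, Mon, Tue, Wed, Thu — none qualify.
Total: 206 + 0 = 206.

206 Fridays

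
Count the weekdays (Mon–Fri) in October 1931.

1 October 1931 is a Thursday.
The range spans 31 days (inclusive of both endpoints).
31 = 7 × 4 + 3, so there are 4 full weeks plus 3 extra days.
Each full week contributes 5 weekdays (Mon–Fri): 4 × 5 = 20.
The 3 extra days are Thursday, Friday, Saturday — 2 of them qualify.
Total: 20 + 2 = 22.

22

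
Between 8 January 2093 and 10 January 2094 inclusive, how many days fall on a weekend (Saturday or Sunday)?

8 January 2093 is a Thursday.
From 8 January 2093 to 10 January 2094 is 368 days inclusive.
368 = 7 × 52 + 4, so there are 52 full weeks plus 4 extra days.
Each full week contributes 2 weekend days (Sat, Sun): 52 × 2 = 104.
The 4 extra days are Thu, Fri, Sat, Sun — 2 of them qualify.
Total: 104 + 2 = 106.

106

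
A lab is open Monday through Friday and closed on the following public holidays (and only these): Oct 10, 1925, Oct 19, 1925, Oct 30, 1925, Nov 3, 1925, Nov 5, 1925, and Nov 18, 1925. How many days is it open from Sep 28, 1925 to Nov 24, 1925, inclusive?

37 business days

Sep 28, 1925 is a Monday.
That's 58 days from start to end, counting both.
58 = 7 × 8 + 2, so there are 8 full weeks plus 2 extra days.
Each full week contributes 5 weekdays (Mon–Fri): 8 × 5 = 40.
The 2 extra days are Mon, Tue — 2 of them qualify.
Total: 40 + 2 = 42.
Holidays: Oct 10, 1925 (Sat); Oct 19, 1925 (Mon); Oct 30, 1925 (Fri); Nov 3, 1925 (Tue); Nov 5, 1925 (Thu); Nov 18, 1925 (Wed).
5 of the 6 holidays fall on weekdays; the rest are weekends and were already excluded.
Business days: 42 − 5 = 37.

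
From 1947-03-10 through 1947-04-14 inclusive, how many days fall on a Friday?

5 Fridays

1947-03-10 is a Monday.
The range spans 36 days (inclusive of both endpoints).
36 = 7 × 5 + 1, so there are 5 full weeks plus 1 extra day.
Each full week contributes one Friday: 5 so far.
The 1 extra day is Mon — none qualify.
Total: 5 + 0 = 5.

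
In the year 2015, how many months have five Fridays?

4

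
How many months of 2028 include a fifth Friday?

4

A month has five Fridays exactly when Friday falls within its first (length − 28) days.
Jan: 31 days, starts Sat → 5 of Sat, Sun, Mon
Feb: 29 days, starts Tue → 5 of Tue
Mar: 31 days, starts Wed → 5 of Wed, Thu, Fri ✓
Apr: 30 days, starts Sat → 5 of Sat, Sun
May: 31 days, starts Mon → 5 of Mon, Tue, Wed
Jun: 30 days, starts Thu → 5 of Thu, Fri ✓
Jul: 31 days, starts Sat → 5 of Sat, Sun, Mon
Aug: 31 days, starts Tue → 5 of Tue, Wed, Thu
Sep: 30 days, starts Fri → 5 of Fri, Sat ✓
Oct: 31 days, starts Sun → 5 of Sun, Mon, Tue
Nov: 30 days, starts Wed → 5 of Wed, Thu
Dec: 31 days, starts Fri → 5 of Fri, Sat, Sun ✓
Months with five Fridays: Mar, Jun, Sep, Dec.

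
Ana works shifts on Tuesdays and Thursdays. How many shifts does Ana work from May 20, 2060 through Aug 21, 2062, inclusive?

235

May 20, 2060 is a Thursday.
From May 20, 2060 to Aug 21, 2062 is 824 days inclusive.
824 = 7 × 117 + 5, so there are 117 full weeks plus 5 extra days.
Each full week contributes 2 days from the set (Tue, Thu): 117 × 2 = 234.
The 5 extra days are Thu, Fri, Sat, Sun, Mon — 1 of them qualifies.
Total: 234 + 1 = 235.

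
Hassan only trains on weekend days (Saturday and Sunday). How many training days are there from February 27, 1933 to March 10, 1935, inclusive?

212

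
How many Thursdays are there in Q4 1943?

13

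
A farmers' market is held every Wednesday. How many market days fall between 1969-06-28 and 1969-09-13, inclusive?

11

1969-06-28 is a Saturday.
That's 78 days from start to end, counting both.
78 = 7 × 11 + 1, so there are 11 full weeks plus 1 extra day.
Each full week contributes one Wednesday: 11 so far.
The 1 extra day is Saturday — none qualify.
Total: 11 + 0 = 11.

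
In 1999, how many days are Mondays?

52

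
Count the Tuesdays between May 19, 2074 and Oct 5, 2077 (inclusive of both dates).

177 Tuesdays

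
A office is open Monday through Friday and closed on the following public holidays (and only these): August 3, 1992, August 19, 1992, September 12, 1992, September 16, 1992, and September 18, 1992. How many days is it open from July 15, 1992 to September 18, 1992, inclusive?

44 working days

July 15, 1992 is a Wednesday.
The range spans 66 days (inclusive of both endpoints).
66 = 7 × 9 + 3, so there are 9 full weeks plus 3 extra days.
Each full week contributes 5 weekdays (Mon–Fri): 9 × 5 = 45.
The 3 extra days are Wed, Thu, Fri — 3 of them qualify.
Total: 45 + 3 = 48.
Holidays: August 3, 1992 (Mon); August 19, 1992 (Wed); September 12, 1992 (Sat); September 16, 1992 (Wed); September 18, 1992 (Fri).
4 of the 5 holidays fall on weekdays; the rest are weekends and were already excluded.
Business days: 48 − 4 = 44.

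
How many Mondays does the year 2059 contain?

52

1 January 2059 is a Wednesday.
The range spans 365 days (inclusive of both endpoints).
365 = 7 × 52 + 1, so there are 52 full weeks plus 1 extra day.
Each full week contributes one Monday: 52 so far.
The 1 extra day is Wednesday — none qualify.
Total: 52 + 0 = 52.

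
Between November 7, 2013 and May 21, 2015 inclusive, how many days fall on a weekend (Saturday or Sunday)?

160

November 7, 2013 is a Thursday.
The range spans 561 days (inclusive of both endpoints).
561 = 7 × 80 + 1, so there are 80 full weeks plus 1 extra day.
Each full week contributes 2 weekend days (Sat, Sun): 80 × 2 = 160.
The 1 extra day is Thursday — none qualify.
Total: 160 + 0 = 160.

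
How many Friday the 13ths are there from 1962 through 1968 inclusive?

12

Friday-the-13ths by year:
1962: Apr, Jul
1963: Sep, Dec
1964: Mar, Nov
1965: Aug
1966: May
1967: Jan, Oct
1968: Sep, Dec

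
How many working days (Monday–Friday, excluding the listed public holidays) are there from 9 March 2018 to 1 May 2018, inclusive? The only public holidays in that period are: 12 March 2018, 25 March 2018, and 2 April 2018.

36

9 March 2018 is a Friday.
That's 54 days from start to end, counting both.
54 = 7 × 7 + 5, so there are 7 full weeks plus 5 extra days.
Each full week contributes 5 weekdays (Mon–Fri): 7 × 5 = 35.
The 5 extra days are Friday, Saturday, Sunday, Monday, Tuesday — 3 of them qualify.
Total: 35 + 3 = 38.
Holidays: 12 March 2018 (Mon); 25 March 2018 (Sun); 2 April 2018 (Mon).
2 of the 3 holidays fall on weekdays; the rest are weekends and were already excluded.
Business days: 38 − 2 = 36.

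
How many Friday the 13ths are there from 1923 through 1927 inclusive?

8

Friday-the-13ths by year:
1923: Apr, Jul
1924: Jun
1925: Feb, Mar, Nov
1926: Aug
1927: May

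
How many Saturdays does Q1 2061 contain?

13

January 1, 2061 is a Saturday.
From January 1, 2061 to March 31, 2061 is 90 days inclusive.
90 = 7 × 12 + 6, so there are 12 full weeks plus 6 extra days.
Each full week contributes one Saturday: 12 so far.
The 6 extra days are Sat, Sun, Mon, Tue, Wed, Thu — 1 of them qualifies.
Total: 12 + 1 = 13.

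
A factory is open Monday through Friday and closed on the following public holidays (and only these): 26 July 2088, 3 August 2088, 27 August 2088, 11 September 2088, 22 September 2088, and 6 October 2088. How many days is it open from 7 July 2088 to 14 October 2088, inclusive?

7 July 2088 is a Wednesday.
That's 100 days from start to end, counting both.
100 = 7 × 14 + 2, so there are 14 full weeks plus 2 extra days.
Each full week contributes 5 weekdays (Mon–Fri): 14 × 5 = 70.
The 2 extra days are Wed, Thu — 2 of them qualify.
Total: 70 + 2 = 72.
Holidays: 26 July 2088 (Mon); 3 August 2088 (Tue); 27 August 2088 (Fri); 11 September 2088 (Sat); 22 September 2088 (Wed); 6 October 2088 (Wed).
5 of the 6 holidays fall on weekdays; the rest are weekends and were already excluded.
Business days: 72 − 5 = 67.

67 business days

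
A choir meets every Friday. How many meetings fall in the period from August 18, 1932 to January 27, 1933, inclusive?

August 18, 1932 is a Thursday.
From August 18, 1932 to January 27, 1933 is 163 days inclusive.
163 = 7 × 23 + 2, so there are 23 full weeks plus 2 extra days.
Each full week contributes one Friday: 23 so far.
The 2 extra days are Thursday, Friday — 1 of them qualifies.
Total: 23 + 1 = 24.

24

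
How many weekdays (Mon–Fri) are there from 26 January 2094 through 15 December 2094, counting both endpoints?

232

26 January 2094 is a Tuesday.
From 26 January 2094 to 15 December 2094 is 324 days inclusive.
324 = 7 × 46 + 2, so there are 46 full weeks plus 2 extra days.
Each full week contributes 5 weekdays (Mon–Fri): 46 × 5 = 230.
The 2 extra days are Tue, Wed — 2 of them qualify.
Total: 230 + 2 = 232.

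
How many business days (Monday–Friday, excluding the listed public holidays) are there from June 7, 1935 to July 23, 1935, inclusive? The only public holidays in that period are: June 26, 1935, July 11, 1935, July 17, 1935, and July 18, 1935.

29

June 7, 1935 is a Friday.
That's 47 days from start to end, counting both.
47 = 7 × 6 + 5, so there are 6 full weeks plus 5 extra days.
Each full week contributes 5 weekdays (Mon–Fri): 6 × 5 = 30.
The 5 extra days are Fri, Sat, Sun, Mon, Tue — 3 of them qualify.
Total: 30 + 3 = 33.
Holidays: June 26, 1935 (Wed); July 11, 1935 (Thu); July 17, 1935 (Wed); July 18, 1935 (Thu).
All 4 holidays fall on weekdays, so subtract 4.
Business days: 33 − 4 = 29.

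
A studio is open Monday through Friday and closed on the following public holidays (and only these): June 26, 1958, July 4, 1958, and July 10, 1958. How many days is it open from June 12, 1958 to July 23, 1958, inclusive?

27

June 12, 1958 is a Thursday.
That's 42 days from start to end, counting both.
42 = 7 × 6, so the span is exactly 6 full weeks.
Each full week contributes 5 weekdays (Mon–Fri): 6 × 5 = 30.
Holidays: June 26, 1958 (Thu); July 4, 1958 (Fri); July 10, 1958 (Thu).
All 3 holidays fall on weekdays, so subtract 3.
Business days: 30 − 3 = 27.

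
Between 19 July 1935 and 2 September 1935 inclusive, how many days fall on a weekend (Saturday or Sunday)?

14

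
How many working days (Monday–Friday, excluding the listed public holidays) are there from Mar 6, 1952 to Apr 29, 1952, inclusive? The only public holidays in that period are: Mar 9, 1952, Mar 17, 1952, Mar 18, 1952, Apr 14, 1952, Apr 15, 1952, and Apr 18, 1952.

34 working days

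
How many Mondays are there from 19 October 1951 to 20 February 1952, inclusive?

19 October 1951 is a Friday.
The range spans 125 days (inclusive of both endpoints).
125 = 7 × 17 + 6, so there are 17 full weeks plus 6 extra days.
Each full week contributes one Monday: 17 so far.
The 6 extra days are Friday, Saturday, Sunday, Monday, Tuesday, Wednesday — 1 of them qualifies.
Total: 17 + 1 = 18.

18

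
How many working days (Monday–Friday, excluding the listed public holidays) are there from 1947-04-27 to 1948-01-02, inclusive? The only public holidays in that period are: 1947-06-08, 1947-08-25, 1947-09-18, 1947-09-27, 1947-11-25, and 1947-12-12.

1947-04-27 is a Sunday.
From 1947-04-27 to 1948-01-02 is 251 days inclusive.
251 = 7 × 35 + 6, so there are 35 full weeks plus 6 extra days.
Each full week contributes 5 weekdays (Mon–Fri): 35 × 5 = 175.
The 6 extra days are Sun, Mon, Tue, Wed, Thu, Fri — 5 of them qualify.
Total: 175 + 5 = 180.
Holidays: 1947-06-08 (Sun); 1947-08-25 (Mon); 1947-09-18 (Thu); 1947-09-27 (Sat); 1947-11-25 (Tue); 1947-12-12 (Fri).
4 of the 6 holidays fall on weekdays; the rest are weekends and were already excluded.
Business days: 180 − 4 = 176.

176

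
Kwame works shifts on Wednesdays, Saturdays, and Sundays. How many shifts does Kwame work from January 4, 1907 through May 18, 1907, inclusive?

58

January 4, 1907 is a Friday.
From January 4, 1907 to May 18, 1907 is 135 days inclusive.
135 = 7 × 19 + 2, so there are 19 full weeks plus 2 extra days.
Each full week contributes 3 days from the set (Wed, Sat, Sun): 19 × 3 = 57.
The 2 extra days are Friday, Saturday — 1 of them qualifies.
Total: 57 + 1 = 58.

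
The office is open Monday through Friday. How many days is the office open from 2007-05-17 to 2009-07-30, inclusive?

576

2007-05-17 is a Thursday.
From 2007-05-17 to 2009-07-30 is 806 days inclusive.
806 = 7 × 115 + 1, so there are 115 full weeks plus 1 extra day.
Each full week contributes 5 weekdays (Mon–Fri): 115 × 5 = 575.
The 1 extra day is Thursday — 1 of them qualifies.
Total: 575 + 1 = 576.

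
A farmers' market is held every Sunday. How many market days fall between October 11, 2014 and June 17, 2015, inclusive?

36

October 11, 2014 is a Saturday.
The range spans 250 days (inclusive of both endpoints).
250 = 7 × 35 + 5, so there are 35 full weeks plus 5 extra days.
Each full week contributes one Sunday: 35 so far.
The 5 extra days are Sat, Sun, Mon, Tue, Wed — 1 of them qualifies.
Total: 35 + 1 = 36.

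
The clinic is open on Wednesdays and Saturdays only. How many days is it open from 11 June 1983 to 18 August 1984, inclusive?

11 June 1983 is a Saturday.
That's 435 days from start to end, counting both.
435 = 7 × 62 + 1, so there are 62 full weeks plus 1 extra day.
Each full week contributes 2 days from the set (Wed, Sat): 62 × 2 = 124.
The 1 extra day is Saturday — 1 of them qualifies.
Total: 124 + 1 = 125.

125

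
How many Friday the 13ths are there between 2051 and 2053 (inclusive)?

5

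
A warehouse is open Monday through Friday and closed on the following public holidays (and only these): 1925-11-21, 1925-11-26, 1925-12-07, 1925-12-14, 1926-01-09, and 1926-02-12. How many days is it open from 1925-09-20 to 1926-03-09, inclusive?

118 working days

1925-09-20 is a Sunday.
The range spans 171 days (inclusive of both endpoints).
171 = 7 × 24 + 3, so there are 24 full weeks plus 3 extra days.
Each full week contributes 5 weekdays (Mon–Fri): 24 × 5 = 120.
The 3 extra days are Sunday, Monday, Tuesday — 2 of them qualify.
Total: 120 + 2 = 122.
Holidays: 1925-11-21 (Sat); 1925-11-26 (Thu); 1925-12-07 (Mon); 1925-12-14 (Mon); 1926-01-09 (Sat); 1926-02-12 (Fri).
4 of the 6 holidays fall on weekdays; the rest are weekends and were already excluded.
Business days: 122 − 4 = 118.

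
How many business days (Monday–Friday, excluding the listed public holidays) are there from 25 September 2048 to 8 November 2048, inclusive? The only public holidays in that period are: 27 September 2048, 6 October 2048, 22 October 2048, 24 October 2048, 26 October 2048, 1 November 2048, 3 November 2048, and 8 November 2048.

27

25 September 2048 is a Friday.
The range spans 45 days (inclusive of both endpoints).
45 = 7 × 6 + 3, so there are 6 full weeks plus 3 extra days.
Each full week contributes 5 weekdays (Mon–Fri): 6 × 5 = 30.
The 3 extra days are Friday, Saturday, Sunday — 1 of them qualifies.
Total: 30 + 1 = 31.
Holidays: 27 September 2048 (Sun); 6 October 2048 (Tue); 22 October 2048 (Thu); 24 October 2048 (Sat); 26 October 2048 (Mon); 1 November 2048 (Sun); 3 November 2048 (Tue); 8 November 2048 (Sun).
4 of the 8 holidays fall on weekdays; the rest are weekends and were already excluded.
Business days: 31 − 4 = 27.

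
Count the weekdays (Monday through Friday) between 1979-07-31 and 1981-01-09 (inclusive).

379 weekdays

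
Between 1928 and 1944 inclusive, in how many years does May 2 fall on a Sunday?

Day of week of May 2 in each year:
1928: Wed, 1929: Thu, 1930: Fri, 1931: Sat, 1932: Mon, 1933: Tue, 1934: Wed, 1935: Thu, 1936: Sat, 1937: Sun ✓, 1938: Mon, 1939: Tue, 1940: Thu, 1941: Fri, 1942: Sat, 1943: Sun ✓, 1944: Tue
Sundays: 1937, 1943.

2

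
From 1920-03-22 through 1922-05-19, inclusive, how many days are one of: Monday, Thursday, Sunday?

338

1920-03-22 is a Monday.
From 1920-03-22 to 1922-05-19 is 789 days inclusive.
789 = 7 × 112 + 5, so there are 112 full weeks plus 5 extra days.
Each full week contributes 3 days from the set (Mon, Thu, Sun): 112 × 3 = 336.
The 5 extra days are Mon, Tue, Wed, Thu, Fri — 2 of them qualify.
Total: 336 + 2 = 338.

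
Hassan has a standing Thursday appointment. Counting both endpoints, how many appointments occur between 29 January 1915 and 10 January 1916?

49

29 January 1915 is a Friday.
That's 347 days from start to end, counting both.
347 = 7 × 49 + 4, so there are 49 full weeks plus 4 extra days.
Each full week contributes one Thursday: 49 so far.
The 4 extra days are Fri, Sat, Sun, Mon — none qualify.
Total: 49 + 0 = 49.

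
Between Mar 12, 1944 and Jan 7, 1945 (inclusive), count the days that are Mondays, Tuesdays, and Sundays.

Mar 12, 1944 is a Sunday.
The range spans 302 days (inclusive of both endpoints).
302 = 7 × 43 + 1, so there are 43 full weeks plus 1 extra day.
Each full week contributes 3 days from the set (Mon, Tue, Sun): 43 × 3 = 129.
The 1 extra day is Sunday — 1 of them qualifies.
Total: 129 + 1 = 130.

130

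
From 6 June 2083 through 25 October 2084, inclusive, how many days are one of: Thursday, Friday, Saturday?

216

6 June 2083 is a Sunday.
That's 508 days from start to end, counting both.
508 = 7 × 72 + 4, so there are 72 full weeks plus 4 extra days.
Each full week contributes 3 days from the set (Thu, Fri, Sat): 72 × 3 = 216.
The 4 extra days are Sunday, Monday, Tuesday, Wednesday — none qualify.
Total: 216 + 0 = 216.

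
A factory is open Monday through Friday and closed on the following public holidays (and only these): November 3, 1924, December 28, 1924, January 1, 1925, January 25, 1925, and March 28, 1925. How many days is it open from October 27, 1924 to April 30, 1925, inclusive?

October 27, 1924 is a Monday.
The range spans 186 days (inclusive of both endpoints).
186 = 7 × 26 + 4, so there are 26 full weeks plus 4 extra days.
Each full week contributes 5 weekdays (Mon–Fri): 26 × 5 = 130.
The 4 extra days are Mon, Tue, Wed, Thu — 4 of them qualify.
Total: 130 + 4 = 134.
Holidays: November 3, 1924 (Mon); December 28, 1924 (Sun); January 1, 1925 (Thu); January 25, 1925 (Sun); March 28, 1925 (Sat).
2 of the 5 holidays fall on weekdays; the rest are weekends and were already excluded.
Business days: 134 − 2 = 132.

132 business days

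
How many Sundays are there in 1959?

52

1959-01-01 is a Thursday.
From 1959-01-01 to 1959-12-31 is 365 days inclusive.
365 = 7 × 52 + 1, so there are 52 full weeks plus 1 extra day.
Each full week contributes one Sunday: 52 so far.
The 1 extra day is Thursday — none qualify.
Total: 52 + 0 = 52.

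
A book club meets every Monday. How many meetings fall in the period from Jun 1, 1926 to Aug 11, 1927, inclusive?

Jun 1, 1926 is a Tuesday.
From Jun 1, 1926 to Aug 11, 1927 is 437 days inclusive.
437 = 7 × 62 + 3, so there are 62 full weeks plus 3 extra days.
Each full week contributes one Monday: 62 so far.
The 3 extra days are Tuesday, Wednesday, Thursday — none qualify.
Total: 62 + 0 = 62.

62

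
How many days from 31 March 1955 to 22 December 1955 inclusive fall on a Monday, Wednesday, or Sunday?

31 March 1955 is a Thursday.
The range spans 267 days (inclusive of both endpoints).
267 = 7 × 38 + 1, so there are 38 full weeks plus 1 extra day.
Each full week contributes 3 days from the set (Mon, Wed, Sun): 38 × 3 = 114.
The 1 extra day is Thu — none qualify.
Total: 114 + 0 = 114.

114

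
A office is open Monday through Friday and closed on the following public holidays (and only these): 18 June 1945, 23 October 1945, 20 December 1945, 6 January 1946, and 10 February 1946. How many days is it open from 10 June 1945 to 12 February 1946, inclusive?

174

10 June 1945 is a Sunday.
From 10 June 1945 to 12 February 1946 is 248 days inclusive.
248 = 7 × 35 + 3, so there are 35 full weeks plus 3 extra days.
Each full week contributes 5 weekdays (Mon–Fri): 35 × 5 = 175.
The 3 extra days are Sunday, Monday, Tuesday — 2 of them qualify.
Total: 175 + 2 = 177.
Holidays: 18 June 1945 (Mon); 23 October 1945 (Tue); 20 December 1945 (Thu); 6 January 1946 (Sun); 10 February 1946 (Sun).
3 of the 5 holidays fall on weekdays; the rest are weekends and were already excluded.
Business days: 177 − 3 = 174.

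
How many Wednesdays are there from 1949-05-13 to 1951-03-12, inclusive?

1949-05-13 is a Friday.
The range spans 669 days (inclusive of both endpoints).
669 = 7 × 95 + 4, so there are 95 full weeks plus 4 extra days.
Each full week contributes one Wednesday: 95 so far.
The 4 extra days are Friday, Saturday, Sunday, Monday — none qualify.
Total: 95 + 0 = 95.

95 Wednesdays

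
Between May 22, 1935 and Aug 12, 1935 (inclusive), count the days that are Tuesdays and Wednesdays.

May 22, 1935 is a Wednesday.
From May 22, 1935 to Aug 12, 1935 is 83 days inclusive.
83 = 7 × 11 + 6, so there are 11 full weeks plus 6 extra days.
Each full week contributes 2 days from the set (Tue, Wed): 11 × 2 = 22.
The 6 extra days are Wednesday, Thursday, Friday, Saturday, Sunday, Monday — 1 of them qualifies.
Total: 22 + 1 = 23.

23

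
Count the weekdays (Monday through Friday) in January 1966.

21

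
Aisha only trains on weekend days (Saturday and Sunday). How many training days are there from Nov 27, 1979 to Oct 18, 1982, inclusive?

302

Nov 27, 1979 is a Tuesday.
The range spans 1057 days (inclusive of both endpoints).
1057 = 7 × 151, so the span is exactly 151 full weeks.
Each full week contributes 2 weekend days (Sat, Sun): 151 × 2 = 302.
Total: 302.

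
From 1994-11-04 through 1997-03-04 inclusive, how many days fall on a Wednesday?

121

1994-11-04 is a Friday.
The range spans 852 days (inclusive of both endpoints).
852 = 7 × 121 + 5, so there are 121 full weeks plus 5 extra days.
Each full week contributes one Wednesday: 121 so far.
The 5 extra days are Friday, Saturday, Sunday, Monday, Tuesday — none qualify.
Total: 121 + 0 = 121.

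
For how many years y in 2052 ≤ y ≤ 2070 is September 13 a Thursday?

Day of week of September 13 in each year:
2052: Fri, 2053: Sat, 2054: Sun, 2055: Mon, 2056: Wed, 2057: Thu ✓, 2058: Fri, 2059: Sat, 2060: Mon, 2061: Tue, 2062: Wed, 2063: Thu ✓, 2064: Sat, 2065: Sun, 2066: Mon, 2067: Tue, 2068: Thu ✓, 2069: Fri, 2070: Sat
Thursdays: 2057, 2063, 2068.

3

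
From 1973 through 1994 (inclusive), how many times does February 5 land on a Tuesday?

Day of week of February 5 in each year:
1973: Mon, 1974: Tue ✓, 1975: Wed, 1976: Thu, 1977: Sat, 1978: Sun, 1979: Mon, 1980: Tue ✓, 1981: Thu, 1982: Fri, 1983: Sat, 1984: Sun, 1985: Tue ✓, 1986: Wed, 1987: Thu, 1988: Fri, 1989: Sun, 1990: Mon, 1991: Tue ✓, 1992: Wed, 1993: Fri, 1994: Sat
Tuesdays: 1974, 1980, 1985, 1991.

4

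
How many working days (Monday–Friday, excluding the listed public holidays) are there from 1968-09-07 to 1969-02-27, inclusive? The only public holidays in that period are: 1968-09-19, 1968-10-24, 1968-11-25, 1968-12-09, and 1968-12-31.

1968-09-07 is a Saturday.
That's 174 days from start to end, counting both.
174 = 7 × 24 + 6, so there are 24 full weeks plus 6 extra days.
Each full week contributes 5 weekdays (Mon–Fri): 24 × 5 = 120.
The 6 extra days are Saturday, Sunday, Monday, Tuesday, Wednesday, Thursday — 4 of them qualify.
Total: 120 + 4 = 124.
Holidays: 1968-09-19 (Thu); 1968-10-24 (Thu); 1968-11-25 (Mon); 1968-12-09 (Mon); 1968-12-31 (Tue).
All 5 holidays fall on weekdays, so subtract 5.
Business days: 124 − 5 = 119.

119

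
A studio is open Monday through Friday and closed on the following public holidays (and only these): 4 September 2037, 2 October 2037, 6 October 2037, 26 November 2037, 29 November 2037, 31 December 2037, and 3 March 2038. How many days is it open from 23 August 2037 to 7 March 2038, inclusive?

134

23 August 2037 is a Sunday.
The range spans 197 days (inclusive of both endpoints).
197 = 7 × 28 + 1, so there are 28 full weeks plus 1 extra day.
Each full week contributes 5 weekdays (Mon–Fri): 28 × 5 = 140.
The 1 extra day is Sun — none qualify.
Total: 140 + 0 = 140.
Holidays: 4 September 2037 (Fri); 2 October 2037 (Fri); 6 October 2037 (Tue); 26 November 2037 (Thu); 29 November 2037 (Sun); 31 December 2037 (Thu); 3 March 2038 (Wed).
6 of the 7 holidays fall on weekdays; the rest are weekends and were already excluded.
Business days: 140 − 6 = 134.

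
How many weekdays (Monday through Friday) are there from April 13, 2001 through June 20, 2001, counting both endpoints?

April 13, 2001 is a Friday.
The range spans 69 days (inclusive of both endpoints).
69 = 7 × 9 + 6, so there are 9 full weeks plus 6 extra days.
Each full week contributes 5 weekdays (Mon–Fri): 9 × 5 = 45.
The 6 extra days are Fri, Sat, Sun, Mon, Tue, Wed — 4 of them qualify.
Total: 45 + 4 = 49.

49 weekdays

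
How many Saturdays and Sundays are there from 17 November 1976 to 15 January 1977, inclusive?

17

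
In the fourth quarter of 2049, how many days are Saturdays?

13

October 1, 2049 is a Friday.
From October 1, 2049 to December 31, 2049 is 92 days inclusive.
92 = 7 × 13 + 1, so there are 13 full weeks plus 1 extra day.
Each full week contributes one Saturday: 13 so far.
The 1 extra day is Fri — none qualify.
Total: 13 + 0 = 13.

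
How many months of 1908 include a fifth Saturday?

4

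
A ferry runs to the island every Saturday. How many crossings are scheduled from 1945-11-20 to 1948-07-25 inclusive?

1945-11-20 is a Tuesday.
From 1945-11-20 to 1948-07-25 is 979 days inclusive.
979 = 7 × 139 + 6, so there are 139 full weeks plus 6 extra days.
Each full week contributes one Saturday: 139 so far.
The 6 extra days are Tuesday, Wednesday, Thursday, Friday, Saturday, Sunday — 1 of them qualifies.
Total: 139 + 1 = 140.

140 Saturdays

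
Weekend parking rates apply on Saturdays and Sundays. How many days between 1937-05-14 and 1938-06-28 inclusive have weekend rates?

1937-05-14 is a Friday.
From 1937-05-14 to 1938-06-28 is 411 days inclusive.
411 = 7 × 58 + 5, so there are 58 full weeks plus 5 extra days.
Each full week contributes 2 weekend days (Sat, Sun): 58 × 2 = 116.
The 5 extra days are Fri, Sat, Sun, Mon, Tue — 2 of them qualify.
Total: 116 + 2 = 118.

118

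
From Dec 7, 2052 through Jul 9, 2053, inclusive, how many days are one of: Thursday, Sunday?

61

Dec 7, 2052 is a Saturday.
That's 215 days from start to end, counting both.
215 = 7 × 30 + 5, so there are 30 full weeks plus 5 extra days.
Each full week contributes 2 days from the set (Thu, Sun): 30 × 2 = 60.
The 5 extra days are Sat, Sun, Mon, Tue, Wed — 1 of them qualifies.
Total: 60 + 1 = 61.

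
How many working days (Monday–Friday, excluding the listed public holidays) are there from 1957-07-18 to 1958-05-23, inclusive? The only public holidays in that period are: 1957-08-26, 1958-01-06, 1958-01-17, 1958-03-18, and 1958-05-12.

217

1957-07-18 is a Thursday.
The range spans 310 days (inclusive of both endpoints).
310 = 7 × 44 + 2, so there are 44 full weeks plus 2 extra days.
Each full week contributes 5 weekdays (Mon–Fri): 44 × 5 = 220.
The 2 extra days are Thursday, Friday — 2 of them qualify.
Total: 220 + 2 = 222.
Holidays: 1957-08-26 (Mon); 1958-01-06 (Mon); 1958-01-17 (Fri); 1958-03-18 (Tue); 1958-05-12 (Mon).
All 5 holidays fall on weekdays, so subtract 5.
Business days: 222 − 5 = 217.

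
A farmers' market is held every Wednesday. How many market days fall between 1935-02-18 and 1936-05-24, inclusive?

66 Wednesdays

1935-02-18 is a Monday.
The range spans 462 days (inclusive of both endpoints).
462 = 7 × 66, so the span is exactly 66 full weeks.
Each full week contributes one Wednesday: 66 so far.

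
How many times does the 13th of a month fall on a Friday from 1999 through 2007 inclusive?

Friday-the-13ths by year:
1999: Aug
2000: Oct
2001: Apr, Jul
2002: Sep, Dec
2003: Jun
2004: Feb, Aug
2005: May
2006: Jan, Oct
2007: Apr, Jul

14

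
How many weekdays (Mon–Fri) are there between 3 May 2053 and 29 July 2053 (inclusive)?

62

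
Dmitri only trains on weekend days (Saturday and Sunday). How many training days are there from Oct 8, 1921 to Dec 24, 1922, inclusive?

128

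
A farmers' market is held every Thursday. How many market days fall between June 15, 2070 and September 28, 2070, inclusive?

June 15, 2070 is a Sunday.
The range spans 106 days (inclusive of both endpoints).
106 = 7 × 15 + 1, so there are 15 full weeks plus 1 extra day.
Each full week contributes one Thursday: 15 so far.
The 1 extra day is Sunday — none qualify.
Total: 15 + 0 = 15.

15 Thursdays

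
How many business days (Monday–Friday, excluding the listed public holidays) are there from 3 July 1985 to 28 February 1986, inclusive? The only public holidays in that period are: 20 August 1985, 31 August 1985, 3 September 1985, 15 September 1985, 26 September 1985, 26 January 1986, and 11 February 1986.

169

3 July 1985 is a Wednesday.
The range spans 241 days (inclusive of both endpoints).
241 = 7 × 34 + 3, so there are 34 full weeks plus 3 extra days.
Each full week contributes 5 weekdays (Mon–Fri): 34 × 5 = 170.
The 3 extra days are Wednesday, Thursday, Friday — 3 of them qualify.
Total: 170 + 3 = 173.
Holidays: 20 August 1985 (Tue); 31 August 1985 (Sat); 3 September 1985 (Tue); 15 September 1985 (Sun); 26 September 1985 (Thu); 26 January 1986 (Sun); 11 February 1986 (Tue).
4 of the 7 holidays fall on weekdays; the rest are weekends and were already excluded.
Business days: 173 − 4 = 169.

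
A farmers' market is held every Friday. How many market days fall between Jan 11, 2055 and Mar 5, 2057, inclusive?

112

Jan 11, 2055 is a Monday.
From Jan 11, 2055 to Mar 5, 2057 is 785 days inclusive.
785 = 7 × 112 + 1, so there are 112 full weeks plus 1 extra day.
Each full week contributes one Friday: 112 so far.
The 1 extra day is Monday — none qualify.
Total: 112 + 0 = 112.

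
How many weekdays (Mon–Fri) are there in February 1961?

February 1, 1961 is a Wednesday.
From February 1, 1961 to February 28, 1961 is 28 days inclusive.
28 = 7 × 4, so the span is exactly 4 full weeks.
Each full week contributes 5 weekdays (Mon–Fri): 4 × 5 = 20.

20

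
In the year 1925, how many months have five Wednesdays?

4

A month has five Wednesdays exactly when Wednesday falls within its first (length − 28) days.
Jan: 31 days, starts Thu → 5 of Thu, Fri, Sat
Feb: 28 days, starts Sun → 5 of (none)
Mar: 31 days, starts Sun → 5 of Sun, Mon, Tue
Apr: 30 days, starts Wed → 5 of Wed, Thu ✓
May: 31 days, starts Fri → 5 of Fri, Sat, Sun
Jun: 30 days, starts Mon → 5 of Mon, Tue
Jul: 31 days, starts Wed → 5 of Wed, Thu, Fri ✓
Aug: 31 days, starts Sat → 5 of Sat, Sun, Mon
Sep: 30 days, starts Tue → 5 of Tue, Wed ✓
Oct: 31 days, starts Thu → 5 of Thu, Fri, Sat
Nov: 30 days, starts Sun → 5 of Sun, Mon
Dec: 31 days, starts Tue → 5 of Tue, Wed, Thu ✓
Months with five Wednesdays: Apr, Jul, Sep, Dec.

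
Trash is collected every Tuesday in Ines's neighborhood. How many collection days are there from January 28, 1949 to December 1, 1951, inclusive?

January 28, 1949 is a Friday.
From January 28, 1949 to December 1, 1951 is 1038 days inclusive.
1038 = 7 × 148 + 2, so there are 148 full weeks plus 2 extra days.
Each full week contributes one Tuesday: 148 so far.
The 2 extra days are Fri, Sat — none qualify.
Total: 148 + 0 = 148.

148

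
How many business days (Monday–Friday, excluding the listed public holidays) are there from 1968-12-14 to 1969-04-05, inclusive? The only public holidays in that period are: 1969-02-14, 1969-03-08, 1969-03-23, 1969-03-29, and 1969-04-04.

1968-12-14 is a Saturday.
That's 113 days from start to end, counting both.
113 = 7 × 16 + 1, so there are 16 full weeks plus 1 extra day.
Each full week contributes 5 weekdays (Mon–Fri): 16 × 5 = 80.
The 1 extra day is Sat — none qualify.
Total: 80 + 0 = 80.
Holidays: 1969-02-14 (Fri); 1969-03-08 (Sat); 1969-03-23 (Sun); 1969-03-29 (Sat); 1969-04-04 (Fri).
2 of the 5 holidays fall on weekdays; the rest are weekends and were already excluded.
Business days: 80 − 2 = 78.

78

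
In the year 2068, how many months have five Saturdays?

4

A month has five Saturdays exactly when Saturday falls within its first (length − 28) days.
Jan: 31 days, starts Sun → 5 of Sun, Mon, Tue
Feb: 29 days, starts Wed → 5 of Wed
Mar: 31 days, starts Thu → 5 of Thu, Fri, Sat ✓
Apr: 30 days, starts Sun → 5 of Sun, Mon
May: 31 days, starts Tue → 5 of Tue, Wed, Thu
Jun: 30 days, starts Fri → 5 of Fri, Sat ✓
Jul: 31 days, starts Sun → 5 of Sun, Mon, Tue
Aug: 31 days, starts Wed → 5 of Wed, Thu, Fri
Sep: 30 days, starts Sat → 5 of Sat, Sun ✓
Oct: 31 days, starts Mon → 5 of Mon, Tue, Wed
Nov: 30 days, starts Thu → 5 of Thu, Fri
Dec: 31 days, starts Sat → 5 of Sat, Sun, Mon ✓
Months with five Saturdays: Mar, Jun, Sep, Dec.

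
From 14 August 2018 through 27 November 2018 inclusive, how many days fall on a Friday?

14 August 2018 is a Tuesday.
From 14 August 2018 to 27 November 2018 is 106 days inclusive.
106 = 7 × 15 + 1, so there are 15 full weeks plus 1 extra day.
Each full week contributes one Friday: 15 so far.
The 1 extra day is Tue — none qualify.
Total: 15 + 0 = 15.

15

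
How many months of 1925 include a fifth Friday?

A month has five Fridays exactly when Friday falls within its first (length − 28) days.
Jan: 31 days, starts Thu → 5 of Thu, Fri, Sat ✓
Feb: 28 days, starts Sun → 5 of (none)
Mar: 31 days, starts Sun → 5 of Sun, Mon, Tue
Apr: 30 days, starts Wed → 5 of Wed, Thu
May: 31 days, starts Fri → 5 of Fri, Sat, Sun ✓
Jun: 30 days, starts Mon → 5 of Mon, Tue
Jul: 31 days, starts Wed → 5 of Wed, Thu, Fri ✓
Aug: 31 days, starts Sat → 5 of Sat, Sun, Mon
Sep: 30 days, starts Tue → 5 of Tue, Wed
Oct: 31 days, starts Thu → 5 of Thu, Fri, Sat ✓
Nov: 30 days, starts Sun → 5 of Sun, Mon
Dec: 31 days, starts Tue → 5 of Tue, Wed, Thu
Months with five Fridays: Jan, May, Jul, Oct.

4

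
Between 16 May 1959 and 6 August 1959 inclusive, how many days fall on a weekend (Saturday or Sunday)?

16 May 1959 is a Saturday.
That's 83 days from start to end, counting both.
83 = 7 × 11 + 6, so there are 11 full weeks plus 6 extra days.
Each full week contributes 2 weekend days (Sat, Sun): 11 × 2 = 22.
The 6 extra days are Sat, Sun, Mon, Tue, Wed, Thu — 2 of them qualify.
Total: 22 + 2 = 24.

24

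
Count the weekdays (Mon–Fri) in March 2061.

March 1, 2061 is a Tuesday.
The range spans 31 days (inclusive of both endpoints).
31 = 7 × 4 + 3, so there are 4 full weeks plus 3 extra days.
Each full week contributes 5 weekdays (Mon–Fri): 4 × 5 = 20.
The 3 extra days are Tue, Wed, Thu — 3 of them qualify.
Total: 20 + 3 = 23.

23 weekdays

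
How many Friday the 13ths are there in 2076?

The 13th falls on a Friday when the month's 13th has weekday Fri.
Jan 13 is Mon; Feb 13 is Thu; Mar 13 is Fri ✓; Apr 13 is Mon; May 13 is Wed; Jun 13 is Sat; Jul 13 is Mon; Aug 13 is Thu; Sep 13 is Sun; Oct 13 is Tue; Nov 13 is Fri ✓; Dec 13 is Sun.
Friday the 13ths: Mar, Nov.

2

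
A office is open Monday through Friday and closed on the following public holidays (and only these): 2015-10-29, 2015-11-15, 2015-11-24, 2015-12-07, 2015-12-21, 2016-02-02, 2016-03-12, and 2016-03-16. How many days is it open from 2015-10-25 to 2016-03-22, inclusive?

2015-10-25 is a Sunday.
That's 150 days from start to end, counting both.
150 = 7 × 21 + 3, so there are 21 full weeks plus 3 extra days.
Each full week contributes 5 weekdays (Mon–Fri): 21 × 5 = 105.
The 3 extra days are Sun, Mon, Tue — 2 of them qualify.
Total: 105 + 2 = 107.
Holidays: 2015-10-29 (Thu); 2015-11-15 (Sun); 2015-11-24 (Tue); 2015-12-07 (Mon); 2015-12-21 (Mon); 2016-02-02 (Tue); 2016-03-12 (Sat); 2016-03-16 (Wed).
6 of the 8 holidays fall on weekdays; the rest are weekends and were already excluded.
Business days: 107 − 6 = 101.

101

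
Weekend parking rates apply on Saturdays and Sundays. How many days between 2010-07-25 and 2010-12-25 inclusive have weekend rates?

2010-07-25 is a Sunday.
The range spans 154 days (inclusive of both endpoints).
154 = 7 × 22, so the span is exactly 22 full weeks.
Each full week contributes 2 weekend days (Sat, Sun): 22 × 2 = 44.

44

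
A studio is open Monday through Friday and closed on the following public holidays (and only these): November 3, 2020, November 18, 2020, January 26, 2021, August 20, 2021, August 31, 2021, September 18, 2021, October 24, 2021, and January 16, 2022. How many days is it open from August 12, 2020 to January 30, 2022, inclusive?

378

August 12, 2020 is a Wednesday.
The range spans 537 days (inclusive of both endpoints).
537 = 7 × 76 + 5, so there are 76 full weeks plus 5 extra days.
Each full week contributes 5 weekdays (Mon–Fri): 76 × 5 = 380.
The 5 extra days are Wednesday, Thursday, Friday, Saturday, Sunday — 3 of them qualify.
Total: 380 + 3 = 383.
Holidays: November 3, 2020 (Tue); November 18, 2020 (Wed); January 26, 2021 (Tue); August 20, 2021 (Fri); August 31, 2021 (Tue); September 18, 2021 (Sat); October 24, 2021 (Sun); January 16, 2022 (Sun).
5 of the 8 holidays fall on weekdays; the rest are weekends and were already excluded.
Business days: 383 − 5 = 378.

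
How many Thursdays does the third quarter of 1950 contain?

Jul 1, 1950 is a Saturday.
That's 92 days from start to end, counting both.
92 = 7 × 13 + 1, so there are 13 full weeks plus 1 extra day.
Each full week contributes one Thursday: 13 so far.
The 1 extra day is Sat — none qualify.
Total: 13 + 0 = 13.

13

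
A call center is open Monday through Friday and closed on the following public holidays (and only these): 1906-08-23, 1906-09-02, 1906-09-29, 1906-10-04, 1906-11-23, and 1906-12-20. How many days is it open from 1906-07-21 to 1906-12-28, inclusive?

1906-07-21 is a Saturday.
From 1906-07-21 to 1906-12-28 is 161 days inclusive.
161 = 7 × 23, so the span is exactly 23 full weeks.
Each full week contributes 5 weekdays (Mon–Fri): 23 × 5 = 115.
Holidays: 1906-08-23 (Thu); 1906-09-02 (Sun); 1906-09-29 (Sat); 1906-10-04 (Thu); 1906-11-23 (Fri); 1906-12-20 (Thu).
4 of the 6 holidays fall on weekdays; the rest are weekends and were already excluded.
Business days: 115 − 4 = 111.

111 working days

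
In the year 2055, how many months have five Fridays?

5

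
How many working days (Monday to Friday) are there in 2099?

261

Jan 1, 2099 is a Thursday.
The range spans 365 days (inclusive of both endpoints).
365 = 7 × 52 + 1, so there are 52 full weeks plus 1 extra day.
Each full week contributes 5 weekdays (Mon–Fri): 52 × 5 = 260.
The 1 extra day is Thursday — 1 of them qualifies.
Total: 260 + 1 = 261.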